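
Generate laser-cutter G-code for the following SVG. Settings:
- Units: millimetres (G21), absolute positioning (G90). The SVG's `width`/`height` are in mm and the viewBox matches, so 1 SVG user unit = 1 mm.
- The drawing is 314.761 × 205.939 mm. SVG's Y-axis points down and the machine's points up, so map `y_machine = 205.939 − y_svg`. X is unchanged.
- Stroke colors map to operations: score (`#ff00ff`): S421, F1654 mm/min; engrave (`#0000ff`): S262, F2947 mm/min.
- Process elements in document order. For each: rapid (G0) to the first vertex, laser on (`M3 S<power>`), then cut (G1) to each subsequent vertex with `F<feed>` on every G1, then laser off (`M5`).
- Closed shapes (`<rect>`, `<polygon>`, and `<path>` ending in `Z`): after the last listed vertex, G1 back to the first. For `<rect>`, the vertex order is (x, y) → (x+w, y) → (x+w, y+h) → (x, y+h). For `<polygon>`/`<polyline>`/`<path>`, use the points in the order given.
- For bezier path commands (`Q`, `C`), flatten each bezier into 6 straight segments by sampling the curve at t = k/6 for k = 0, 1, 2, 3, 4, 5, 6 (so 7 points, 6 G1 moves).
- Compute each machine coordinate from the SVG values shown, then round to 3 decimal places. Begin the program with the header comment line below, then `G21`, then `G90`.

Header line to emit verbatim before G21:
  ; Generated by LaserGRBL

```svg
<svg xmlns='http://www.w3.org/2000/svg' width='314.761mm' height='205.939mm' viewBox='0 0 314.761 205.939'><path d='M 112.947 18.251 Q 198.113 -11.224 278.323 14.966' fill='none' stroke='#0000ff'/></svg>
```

; Generated by LaserGRBL
G21
G90
G0 X112.947 Y187.688
M3 S262
G1 X141.198 Y195.967 F2947
G1 X169.174 Y201.153 F2947
G1 X196.874 Y203.247 F2947
G1 X224.299 Y202.248 F2947
G1 X251.449 Y198.157 F2947
G1 X278.323 Y190.973 F2947
M5

Since the viewBox matches the mm dimensions, user units are millimetres directly. The only transform is the Y-flip y_m = 205.939 − y_svg.

Shape 1 is a quadratic bezier drawn with `<path>`. Its stroke #0000ff means engrave at S262, F2947. After flipping Y the toolpath is (112.947,187.688) → (141.198,195.967) → (169.174,201.153) → (196.874,203.247) → (224.299,202.248) → (251.449,198.157) → (278.323,190.973).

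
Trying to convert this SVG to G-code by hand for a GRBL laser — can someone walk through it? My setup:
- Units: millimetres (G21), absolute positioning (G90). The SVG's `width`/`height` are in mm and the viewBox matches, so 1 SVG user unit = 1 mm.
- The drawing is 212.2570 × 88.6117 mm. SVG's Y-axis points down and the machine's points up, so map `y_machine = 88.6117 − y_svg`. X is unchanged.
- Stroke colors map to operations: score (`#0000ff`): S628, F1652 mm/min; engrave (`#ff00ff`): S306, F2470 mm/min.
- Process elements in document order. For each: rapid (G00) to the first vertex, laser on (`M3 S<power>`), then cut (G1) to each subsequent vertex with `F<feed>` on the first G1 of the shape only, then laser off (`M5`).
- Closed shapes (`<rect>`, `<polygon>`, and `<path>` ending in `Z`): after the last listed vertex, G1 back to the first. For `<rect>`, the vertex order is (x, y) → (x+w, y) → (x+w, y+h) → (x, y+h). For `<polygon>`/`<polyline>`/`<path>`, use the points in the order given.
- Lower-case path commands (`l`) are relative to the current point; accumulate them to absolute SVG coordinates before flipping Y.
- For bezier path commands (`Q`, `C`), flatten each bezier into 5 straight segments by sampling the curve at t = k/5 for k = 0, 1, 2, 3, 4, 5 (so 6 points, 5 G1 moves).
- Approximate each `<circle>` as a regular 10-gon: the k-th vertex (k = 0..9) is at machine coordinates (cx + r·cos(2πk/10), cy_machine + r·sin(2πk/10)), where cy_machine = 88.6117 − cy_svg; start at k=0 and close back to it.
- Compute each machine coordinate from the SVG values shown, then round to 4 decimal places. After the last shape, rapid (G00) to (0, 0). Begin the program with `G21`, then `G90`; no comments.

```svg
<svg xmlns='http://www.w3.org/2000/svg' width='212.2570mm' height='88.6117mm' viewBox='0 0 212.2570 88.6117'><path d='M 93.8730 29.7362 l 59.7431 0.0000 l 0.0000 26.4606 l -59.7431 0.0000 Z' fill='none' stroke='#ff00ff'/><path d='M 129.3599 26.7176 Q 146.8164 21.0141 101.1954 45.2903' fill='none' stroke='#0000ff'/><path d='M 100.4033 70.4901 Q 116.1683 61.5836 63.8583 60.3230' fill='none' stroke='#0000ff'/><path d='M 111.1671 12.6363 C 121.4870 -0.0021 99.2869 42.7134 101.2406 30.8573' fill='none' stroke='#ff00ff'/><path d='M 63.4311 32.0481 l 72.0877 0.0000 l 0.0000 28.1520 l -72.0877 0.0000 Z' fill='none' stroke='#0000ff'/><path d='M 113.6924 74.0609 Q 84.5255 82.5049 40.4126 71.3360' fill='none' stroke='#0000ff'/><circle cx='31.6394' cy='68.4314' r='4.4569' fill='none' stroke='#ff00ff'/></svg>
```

G21
G90
G00 X93.8730 Y58.8755
M3 S306
G1 X153.6161 Y58.8755 F2470
G1 X153.6161 Y32.4149
G1 X93.8730 Y32.4149
G1 X93.8730 Y58.8755
M5
G00 X129.3599 Y61.8941
M3 S628
G1 X133.8194 Y62.9763 F1652
G1 X133.2327 Y61.6601
G1 X127.5998 Y57.9456
G1 X116.9207 Y51.8327
G1 X101.1954 Y43.3214
M5
G00 X100.4033 Y18.1216
M3 S628
G1 X103.9863 Y21.3784 F1652
G1 X102.1233 Y24.0235
G1 X94.8143 Y26.0569
G1 X82.0593 Y27.4786
G1 X63.8583 Y28.2887
M5
G00 X111.1671 Y75.9754
M3 S306
G1 X113.9100 Y77.7954 F2470
G1 X111.5685 Y71.6068
G1 X106.8629 Y62.6862
G1 X102.5134 Y56.3099
G1 X101.2406 Y57.7544
M5
G00 X63.4311 Y56.5636
M3 S628
G1 X135.5188 Y56.5636 F1652
G1 X135.5188 Y28.4116
G1 X63.4311 Y28.4116
G1 X63.4311 Y56.5636
M5
G00 X113.6924 Y14.5508
M3 S628
G1 X101.4278 Y11.9577 F1652
G1 X87.9675 Y10.9337
G1 X73.3116 Y11.4786
G1 X57.4599 Y13.5927
G1 X40.4126 Y17.2757
M5
G00 X36.0963 Y20.1803
M3 S306
G1 X35.2451 Y22.8000 F2470
G1 X33.0167 Y24.4191
G1 X30.2621 Y24.4191
G1 X28.0337 Y22.8000
G1 X27.1825 Y20.1803
G1 X28.0337 Y17.5606
G1 X30.2621 Y15.9415
G1 X33.0167 Y15.9415
G1 X35.2451 Y17.5606
G1 X36.0963 Y20.1803
M5
G00 X0.0000 Y0.0000

1 u = 1 mm; y_m = 88.6117 − y.

[1] `<path>` rectangle, #ff00ff→engrave S306 F2470: (93.8730,58.8755) → (153.6161,58.8755) → (153.6161,32.4149) → (93.8730,32.4149) → (93.8730,58.8755) (closed)

[2] `<path>` quadratic bezier, #0000ff→score S628 F1652: (129.3599,61.8941) → (133.8194,62.9763) → (133.2327,61.6601) → (127.5998,57.9456) → (116.9207,51.8327) → (101.1954,43.3214)

[3] `<path>` quadratic bezier, #0000ff→score S628 F1652: (100.4033,18.1216) → (103.9863,21.3784) → (102.1233,24.0235) → (94.8143,26.0569) → (82.0593,27.4786) → (63.8583,28.2887)

[4] `<path>` cubic bezier, #ff00ff→engrave S306 F2470: (111.1671,75.9754) → (113.9100,77.7954) → (111.5685,71.6068) → (106.8629,62.6862) → (102.5134,56.3099) → (101.2406,57.7544)

[5] `<path>` rectangle, #0000ff→score S628 F1652: (63.4311,56.5636) → (135.5188,56.5636) → (135.5188,28.4116) → (63.4311,28.4116) → (63.4311,56.5636) (closed)

[6] `<path>` quadratic bezier, #0000ff→score S628 F1652: (113.6924,14.5508) → (101.4278,11.9577) → (87.9675,10.9337) → (73.3116,11.4786) → (57.4599,13.5927) → (40.4126,17.2757)

[7] `<circle>` circle, #ff00ff→engrave S306 F2470: (36.0963,20.1803) → (35.2451,22.8000) → (33.0167,24.4191) → (30.2621,24.4191) → (28.0337,22.8000) → (27.1825,20.1803) → (28.0337,17.5606) → (30.2621,15.9415) → (33.0167,15.9415) → (35.2451,17.5606) → (36.0963,20.1803) (closed)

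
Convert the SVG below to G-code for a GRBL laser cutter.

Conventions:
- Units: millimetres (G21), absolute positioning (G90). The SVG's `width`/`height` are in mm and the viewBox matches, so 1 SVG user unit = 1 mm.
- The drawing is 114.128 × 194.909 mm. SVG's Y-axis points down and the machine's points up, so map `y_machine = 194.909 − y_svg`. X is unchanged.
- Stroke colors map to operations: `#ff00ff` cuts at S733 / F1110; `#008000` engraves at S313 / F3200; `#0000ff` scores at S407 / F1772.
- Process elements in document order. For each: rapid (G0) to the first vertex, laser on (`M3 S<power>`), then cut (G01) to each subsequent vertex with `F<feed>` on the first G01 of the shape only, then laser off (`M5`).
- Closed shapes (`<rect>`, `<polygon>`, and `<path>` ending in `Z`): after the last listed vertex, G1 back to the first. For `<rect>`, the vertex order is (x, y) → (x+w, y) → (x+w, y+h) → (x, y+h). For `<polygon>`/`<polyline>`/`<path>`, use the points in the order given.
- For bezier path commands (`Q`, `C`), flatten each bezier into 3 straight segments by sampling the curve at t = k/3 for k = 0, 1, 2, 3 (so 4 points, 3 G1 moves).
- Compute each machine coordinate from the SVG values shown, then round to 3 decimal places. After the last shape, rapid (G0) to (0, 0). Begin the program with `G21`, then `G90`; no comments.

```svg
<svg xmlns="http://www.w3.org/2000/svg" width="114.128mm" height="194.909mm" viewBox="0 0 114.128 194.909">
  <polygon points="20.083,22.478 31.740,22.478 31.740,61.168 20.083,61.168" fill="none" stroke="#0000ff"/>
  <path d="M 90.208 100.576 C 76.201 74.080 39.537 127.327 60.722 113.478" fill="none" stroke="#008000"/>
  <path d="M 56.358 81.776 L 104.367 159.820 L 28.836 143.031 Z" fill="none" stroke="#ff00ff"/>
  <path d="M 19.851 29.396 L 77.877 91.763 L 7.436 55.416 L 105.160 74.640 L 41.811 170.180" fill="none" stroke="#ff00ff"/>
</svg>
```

viewBox `0 0 114.128 194.909` with mm width/height → 1 unit = 1 mm. Flip: y_m = 194.909 − y_svg.

**Shape 1** — `<polygon>` rectangle, stroke `#0000ff` → score (S407, F1772). Machine vertices: (20.083,172.431) → (31.740,172.431) → (31.740,133.741) → (20.083,133.741) → (20.083,172.431). Closed: final G1 returns to the first vertex.

**Shape 2** — `<path>` cubic bezier, stroke `#008000` → engrave (S313, F3200). Control points (SVG): P0=(90.208,100.576), P1=(76.201,74.080), P2=(39.537,127.327), P3=(60.722,113.478); sampled at t=k/3. Machine vertices: (90.208,94.333) → (71.630,99.686) → (55.838,84.509) → (60.722,81.431). Open path.

**Shape 3** — `<path>` closed polygon, stroke `#ff00ff` → cut (S733, F1110). Machine vertices: (56.358,113.133) → (104.367,35.089) → (28.836,51.878) → (56.358,113.133). Closed: final G1 returns to the first vertex.

**Shape 4** — `<path>` open polyline, stroke `#ff00ff` → cut (S733, F1110). Machine vertices: (19.851,165.513) → (77.877,103.146) → (7.436,139.493) → (105.160,120.269) → (41.811,24.729). Open path.

G21
G90
G0 X20.083 Y172.431
M3 S407
G01 X31.740 Y172.431 F1772
G01 X31.740 Y133.741
G01 X20.083 Y133.741
G01 X20.083 Y172.431
M5
G0 X90.208 Y94.333
M3 S313
G01 X71.630 Y99.686 F3200
G01 X55.838 Y84.509
G01 X60.722 Y81.431
M5
G0 X56.358 Y113.133
M3 S733
G01 X104.367 Y35.089 F1110
G01 X28.836 Y51.878
G01 X56.358 Y113.133
M5
G0 X19.851 Y165.513
M3 S733
G01 X77.877 Y103.146 F1110
G01 X7.436 Y139.493
G01 X105.160 Y120.269
G01 X41.811 Y24.729
M5
G0 X0.000 Y0.000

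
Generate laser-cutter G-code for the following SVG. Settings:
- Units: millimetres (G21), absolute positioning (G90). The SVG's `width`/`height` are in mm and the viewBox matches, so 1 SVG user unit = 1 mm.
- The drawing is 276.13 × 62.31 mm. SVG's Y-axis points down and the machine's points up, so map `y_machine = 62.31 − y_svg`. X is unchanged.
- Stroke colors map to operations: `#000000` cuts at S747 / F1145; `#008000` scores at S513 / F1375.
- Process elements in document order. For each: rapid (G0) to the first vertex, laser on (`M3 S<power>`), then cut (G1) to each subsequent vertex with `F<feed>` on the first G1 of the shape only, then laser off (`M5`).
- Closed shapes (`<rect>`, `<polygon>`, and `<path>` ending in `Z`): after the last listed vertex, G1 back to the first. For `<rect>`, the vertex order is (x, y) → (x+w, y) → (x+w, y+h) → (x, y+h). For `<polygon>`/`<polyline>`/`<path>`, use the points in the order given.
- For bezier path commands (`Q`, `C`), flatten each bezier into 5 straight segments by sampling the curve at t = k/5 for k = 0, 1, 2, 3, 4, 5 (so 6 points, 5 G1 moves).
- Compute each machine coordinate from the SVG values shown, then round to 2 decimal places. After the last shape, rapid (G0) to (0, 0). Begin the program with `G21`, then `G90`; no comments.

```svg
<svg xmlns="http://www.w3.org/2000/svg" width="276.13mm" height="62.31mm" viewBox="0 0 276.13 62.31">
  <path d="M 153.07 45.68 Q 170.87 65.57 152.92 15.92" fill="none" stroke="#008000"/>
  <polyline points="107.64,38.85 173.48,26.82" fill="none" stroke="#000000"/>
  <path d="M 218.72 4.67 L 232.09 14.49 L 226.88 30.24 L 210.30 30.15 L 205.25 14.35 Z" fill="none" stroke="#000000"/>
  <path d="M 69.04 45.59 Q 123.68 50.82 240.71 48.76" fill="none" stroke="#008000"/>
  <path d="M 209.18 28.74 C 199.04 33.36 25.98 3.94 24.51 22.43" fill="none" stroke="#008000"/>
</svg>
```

G21
G90
G0 X153.07 Y16.63
M3 S513
G1 X158.76 Y11.46 F1375
G1 X161.59 Y11.84
G1 X161.56 Y17.80
G1 X158.67 Y29.31
G1 X152.92 Y46.39
M5
G0 X107.64 Y23.46
M3 S747
G1 X173.48 Y35.49 F1145
M5
G0 X218.72 Y57.64
M3 S747
G1 X232.09 Y47.82 F1145
G1 X226.88 Y32.07
G1 X210.30 Y32.16
G1 X205.25 Y47.96
G1 X218.72 Y57.64
M5
G0 X69.04 Y16.72
M3 S513
G1 X93.39 Y14.92 F1375
G1 X122.73 Y13.70
G1 X157.07 Y13.07
G1 X196.39 Y13.02
G1 X240.71 Y13.55
M5
G0 X209.18 Y33.57
M3 S513
G1 X186.22 Y34.23 F1375
G1 X140.22 Y39.12
G1 X87.23 Y44.32
G1 X43.31 Y45.88
G1 X24.51 Y39.88
M5
G0 X0.00 Y0.00

Since the viewBox matches the mm dimensions, user units are millimetres directly. The only transform is the Y-flip y_m = 62.31 − y_svg.

Shape 1 is a quadratic bezier drawn with `<path>`. Its stroke #008000 means score at S513, F1375. After flipping Y the toolpath is (153.07,16.63) → (158.76,11.46) → (161.59,11.84) → (161.56,17.80) → (158.67,29.31) → (152.92,46.39).

Shape 2 is a line segment drawn with `<polyline>`. Its stroke #000000 means cut at S747, F1145. After flipping Y the toolpath is (107.64,23.46) → (173.48,35.49).

Shape 3 is a regular polygon drawn with `<path>`. Its stroke #000000 means cut at S747, F1145. After flipping Y the toolpath is (218.72,57.64) → (232.09,47.82) → (226.88,32.07) → (210.30,32.16) → (205.25,47.96) → (218.72,57.64), returning to the start.

Shape 4 is a quadratic bezier drawn with `<path>`. Its stroke #008000 means score at S513, F1375. After flipping Y the toolpath is (69.04,16.72) → (93.39,14.92) → (122.73,13.70) → (157.07,13.07) → (196.39,13.02) → (240.71,13.55).

Shape 5 is a cubic bezier drawn with `<path>`. Its stroke #008000 means score at S513, F1375. After flipping Y the toolpath is (209.18,33.57) → (186.22,34.23) → (140.22,39.12) → (87.23,44.32) → (43.31,45.88) → (24.51,39.88).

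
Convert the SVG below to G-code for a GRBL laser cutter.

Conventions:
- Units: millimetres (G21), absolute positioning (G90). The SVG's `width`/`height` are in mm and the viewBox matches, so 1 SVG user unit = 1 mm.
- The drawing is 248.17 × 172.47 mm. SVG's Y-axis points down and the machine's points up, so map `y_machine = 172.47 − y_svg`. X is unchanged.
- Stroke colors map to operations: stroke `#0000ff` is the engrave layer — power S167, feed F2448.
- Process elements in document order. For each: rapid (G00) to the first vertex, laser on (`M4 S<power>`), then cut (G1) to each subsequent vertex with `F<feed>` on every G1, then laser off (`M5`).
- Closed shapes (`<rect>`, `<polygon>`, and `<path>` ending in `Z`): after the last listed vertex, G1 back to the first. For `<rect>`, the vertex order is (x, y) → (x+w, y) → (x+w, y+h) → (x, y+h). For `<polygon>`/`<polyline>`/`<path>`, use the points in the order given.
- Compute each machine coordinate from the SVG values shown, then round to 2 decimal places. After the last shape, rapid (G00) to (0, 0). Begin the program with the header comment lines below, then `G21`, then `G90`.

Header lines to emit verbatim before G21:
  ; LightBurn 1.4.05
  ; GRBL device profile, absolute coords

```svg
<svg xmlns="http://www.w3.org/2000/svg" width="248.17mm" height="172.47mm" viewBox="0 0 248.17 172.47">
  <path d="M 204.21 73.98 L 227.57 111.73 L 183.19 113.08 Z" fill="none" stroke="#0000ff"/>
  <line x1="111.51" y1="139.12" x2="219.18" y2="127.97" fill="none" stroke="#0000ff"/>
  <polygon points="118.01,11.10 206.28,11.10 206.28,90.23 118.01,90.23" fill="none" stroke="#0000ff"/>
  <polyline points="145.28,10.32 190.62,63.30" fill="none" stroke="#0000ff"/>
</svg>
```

viewBox `0 0 248.17 172.47` with mm width/height → 1 unit = 1 mm. Flip: y_m = 172.47 − y_svg.

**Shape 1** — `<path>` regular polygon, stroke `#0000ff` → engrave (S167, F2448). Machine vertices: (204.21,98.49) → (227.57,60.74) → (183.19,59.39) → (204.21,98.49). Closed: final G1 returns to the first vertex.

**Shape 2** — `<line>` line segment, stroke `#0000ff` → engrave (S167, F2448). Machine vertices: (111.51,33.35) → (219.18,44.50). Open path.

**Shape 3** — `<polygon>` rectangle, stroke `#0000ff` → engrave (S167, F2448). Machine vertices: (118.01,161.37) → (206.28,161.37) → (206.28,82.24) → (118.01,82.24) → (118.01,161.37). Closed: final G1 returns to the first vertex.

**Shape 4** — `<polyline>` line segment, stroke `#0000ff` → engrave (S167, F2448). Machine vertices: (145.28,162.15) → (190.62,109.17). Open path.

; LightBurn 1.4.05
; GRBL device profile, absolute coords
G21
G90
G00 X204.21 Y98.49
M4 S167
G1 X227.57 Y60.74 F2448
G1 X183.19 Y59.39 F2448
G1 X204.21 Y98.49 F2448
M5
G00 X111.51 Y33.35
M4 S167
G1 X219.18 Y44.50 F2448
M5
G00 X118.01 Y161.37
M4 S167
G1 X206.28 Y161.37 F2448
G1 X206.28 Y82.24 F2448
G1 X118.01 Y82.24 F2448
G1 X118.01 Y161.37 F2448
M5
G00 X145.28 Y162.15
M4 S167
G1 X190.62 Y109.17 F2448
M5
G00 X0.00 Y0.00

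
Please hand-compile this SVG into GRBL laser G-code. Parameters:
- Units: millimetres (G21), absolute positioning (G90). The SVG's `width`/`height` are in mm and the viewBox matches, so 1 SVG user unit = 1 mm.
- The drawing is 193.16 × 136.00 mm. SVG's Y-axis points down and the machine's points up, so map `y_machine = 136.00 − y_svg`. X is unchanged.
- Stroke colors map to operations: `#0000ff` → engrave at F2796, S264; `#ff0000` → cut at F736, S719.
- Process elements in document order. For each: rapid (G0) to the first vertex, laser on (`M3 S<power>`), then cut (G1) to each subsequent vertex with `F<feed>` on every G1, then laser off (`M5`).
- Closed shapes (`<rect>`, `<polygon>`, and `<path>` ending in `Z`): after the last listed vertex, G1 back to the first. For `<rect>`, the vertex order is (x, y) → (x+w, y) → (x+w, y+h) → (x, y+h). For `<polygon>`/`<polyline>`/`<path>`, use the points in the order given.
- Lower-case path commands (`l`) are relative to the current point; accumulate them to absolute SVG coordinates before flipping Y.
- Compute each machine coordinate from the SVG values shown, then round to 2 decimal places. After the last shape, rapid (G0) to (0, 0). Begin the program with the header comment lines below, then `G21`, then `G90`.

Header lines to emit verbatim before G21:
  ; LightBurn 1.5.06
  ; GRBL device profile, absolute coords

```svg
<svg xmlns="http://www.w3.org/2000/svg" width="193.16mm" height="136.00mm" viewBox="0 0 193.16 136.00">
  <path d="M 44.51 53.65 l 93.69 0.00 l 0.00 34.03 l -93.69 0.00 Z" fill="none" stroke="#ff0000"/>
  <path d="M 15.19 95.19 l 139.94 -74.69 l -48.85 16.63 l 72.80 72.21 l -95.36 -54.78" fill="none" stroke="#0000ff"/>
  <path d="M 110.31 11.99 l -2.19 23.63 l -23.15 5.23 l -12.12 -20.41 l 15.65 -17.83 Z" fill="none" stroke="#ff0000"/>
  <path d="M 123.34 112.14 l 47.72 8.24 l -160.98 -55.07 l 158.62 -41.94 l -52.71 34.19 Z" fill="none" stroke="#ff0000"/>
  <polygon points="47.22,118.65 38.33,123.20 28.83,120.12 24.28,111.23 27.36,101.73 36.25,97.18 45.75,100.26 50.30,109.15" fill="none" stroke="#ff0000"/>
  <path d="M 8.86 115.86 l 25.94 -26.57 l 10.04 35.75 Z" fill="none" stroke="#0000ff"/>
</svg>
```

; LightBurn 1.5.06
; GRBL device profile, absolute coords
G21
G90
G0 X44.51 Y82.35
M3 S719
G1 X138.20 Y82.35 F736
G1 X138.20 Y48.32 F736
G1 X44.51 Y48.32 F736
G1 X44.51 Y82.35 F736
M5
G0 X15.19 Y40.81
M3 S264
G1 X155.13 Y115.50 F2796
G1 X106.28 Y98.87 F2796
G1 X179.08 Y26.66 F2796
G1 X83.72 Y81.44 F2796
M5
G0 X110.31 Y124.01
M3 S719
G1 X108.12 Y100.38 F736
G1 X84.97 Y95.15 F736
G1 X72.85 Y115.56 F736
G1 X88.50 Y133.39 F736
G1 X110.31 Y124.01 F736
M5
G0 X123.34 Y23.86
M3 S719
G1 X171.06 Y15.62 F736
G1 X10.08 Y70.69 F736
G1 X168.70 Y112.63 F736
G1 X115.99 Y78.44 F736
G1 X123.34 Y23.86 F736
M5
G0 X47.22 Y17.35
M3 S719
G1 X38.33 Y12.80 F736
G1 X28.83 Y15.88 F736
G1 X24.28 Y24.77 F736
G1 X27.36 Y34.27 F736
G1 X36.25 Y38.82 F736
G1 X45.75 Y35.74 F736
G1 X50.30 Y26.85 F736
G1 X47.22 Y17.35 F736
M5
G0 X8.86 Y20.14
M3 S264
G1 X34.80 Y46.71 F2796
G1 X44.84 Y10.96 F2796
G1 X8.86 Y20.14 F2796
M5
G0 X0.00 Y0.00

1 u = 1 mm; y_m = 136.00 − y.

[1] `<path>` rectangle, #ff0000→cut S719 F736: (44.51,82.35) → (138.20,82.35) → (138.20,48.32) → (44.51,48.32) → (44.51,82.35) (closed)

[2] `<path>` open polyline, #0000ff→engrave S264 F2796: (15.19,40.81) → (155.13,115.50) → (106.28,98.87) → (179.08,26.66) → (83.72,81.44)

[3] `<path>` regular polygon, #ff0000→cut S719 F736: (110.31,124.01) → (108.12,100.38) → (84.97,95.15) → (72.85,115.56) → (88.50,133.39) → (110.31,124.01) (closed)

[4] `<path>` closed polygon, #ff0000→cut S719 F736: (123.34,23.86) → (171.06,15.62) → (10.08,70.69) → (168.70,112.63) → (115.99,78.44) → (123.34,23.86) (closed)

[5] `<polygon>` regular polygon, #ff0000→cut S719 F736: (47.22,17.35) → (38.33,12.80) → (28.83,15.88) → (24.28,24.77) → (27.36,34.27) → (36.25,38.82) → (45.75,35.74) → (50.30,26.85) → (47.22,17.35) (closed)

[6] `<path>` regular polygon, #0000ff→engrave S264 F2796: (8.86,20.14) → (34.80,46.71) → (44.84,10.96) → (8.86,20.14) (closed)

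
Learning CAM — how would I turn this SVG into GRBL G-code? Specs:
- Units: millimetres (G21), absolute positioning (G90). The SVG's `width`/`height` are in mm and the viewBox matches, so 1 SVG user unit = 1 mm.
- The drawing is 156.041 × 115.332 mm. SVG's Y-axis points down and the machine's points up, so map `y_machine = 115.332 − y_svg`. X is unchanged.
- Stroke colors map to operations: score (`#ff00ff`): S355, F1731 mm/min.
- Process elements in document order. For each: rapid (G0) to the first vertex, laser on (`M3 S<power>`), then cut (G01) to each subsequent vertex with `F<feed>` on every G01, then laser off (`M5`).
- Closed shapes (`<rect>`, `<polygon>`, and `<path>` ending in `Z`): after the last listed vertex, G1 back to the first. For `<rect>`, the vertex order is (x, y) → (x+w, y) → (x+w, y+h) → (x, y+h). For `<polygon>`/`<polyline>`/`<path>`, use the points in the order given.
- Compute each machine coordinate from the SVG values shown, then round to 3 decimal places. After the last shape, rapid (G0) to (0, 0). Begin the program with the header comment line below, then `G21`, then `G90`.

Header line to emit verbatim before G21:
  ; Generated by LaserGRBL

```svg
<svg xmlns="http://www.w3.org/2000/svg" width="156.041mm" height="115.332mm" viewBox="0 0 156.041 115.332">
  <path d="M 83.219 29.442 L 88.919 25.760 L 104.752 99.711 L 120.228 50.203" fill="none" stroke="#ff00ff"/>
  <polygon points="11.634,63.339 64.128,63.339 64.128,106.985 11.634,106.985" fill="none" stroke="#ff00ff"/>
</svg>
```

viewBox `0 0 156.041 115.332` with mm width/height → 1 unit = 1 mm. Flip: y_m = 115.332 − y_svg.

**Shape 1** — `<path>` open polyline, stroke `#ff00ff` → score (S355, F1731). Machine vertices: (83.219,85.890) → (88.919,89.572) → (104.752,15.621) → (120.228,65.129). Open path.

**Shape 2** — `<polygon>` rectangle, stroke `#ff00ff` → score (S355, F1731). Machine vertices: (11.634,51.993) → (64.128,51.993) → (64.128,8.347) → (11.634,8.347) → (11.634,51.993). Closed: final G1 returns to the first vertex.

; Generated by LaserGRBL
G21
G90
G0 X83.219 Y85.890
M3 S355
G01 X88.919 Y89.572 F1731
G01 X104.752 Y15.621 F1731
G01 X120.228 Y65.129 F1731
M5
G0 X11.634 Y51.993
M3 S355
G01 X64.128 Y51.993 F1731
G01 X64.128 Y8.347 F1731
G01 X11.634 Y8.347 F1731
G01 X11.634 Y51.993 F1731
M5
G0 X0.000 Y0.000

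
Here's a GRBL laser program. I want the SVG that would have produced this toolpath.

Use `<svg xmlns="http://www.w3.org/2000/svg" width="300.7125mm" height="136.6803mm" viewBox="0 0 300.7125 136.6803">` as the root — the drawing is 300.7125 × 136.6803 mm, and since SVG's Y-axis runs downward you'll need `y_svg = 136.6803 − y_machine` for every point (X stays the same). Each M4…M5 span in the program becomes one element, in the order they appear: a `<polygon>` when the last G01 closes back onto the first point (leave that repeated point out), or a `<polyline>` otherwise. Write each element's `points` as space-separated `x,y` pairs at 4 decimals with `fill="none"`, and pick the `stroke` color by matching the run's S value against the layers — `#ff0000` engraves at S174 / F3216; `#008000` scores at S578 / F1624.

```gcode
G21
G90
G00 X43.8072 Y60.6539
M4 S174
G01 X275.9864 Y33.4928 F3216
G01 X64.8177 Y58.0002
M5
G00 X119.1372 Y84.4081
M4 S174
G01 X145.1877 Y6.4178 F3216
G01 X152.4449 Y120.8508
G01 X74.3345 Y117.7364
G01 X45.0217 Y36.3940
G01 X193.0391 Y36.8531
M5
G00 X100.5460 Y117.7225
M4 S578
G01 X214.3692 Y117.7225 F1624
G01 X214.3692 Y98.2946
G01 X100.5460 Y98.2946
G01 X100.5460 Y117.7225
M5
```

y_svg = 136.6803 − y_m.

[1] S174→`#ff0000` (engrave); open run; points: 43.8072,76.0264 275.9864,103.1875 64.8177,78.6801

[2] S174→`#ff0000` (engrave); open run; points: 119.1372,52.2722 145.1877,130.2625 152.4449,15.8295 74.3345,18.9439 45.0217,100.2863 193.0391,99.8272

[3] S578→`#008000` (score); closed run; points: 100.5460,18.9578 214.3692,18.9578 214.3692,38.3857 100.5460,38.3857

<svg xmlns="http://www.w3.org/2000/svg" width="300.7125mm" height="136.6803mm" viewBox="0 0 300.7125 136.6803">
  <polyline points="43.8072,76.0264 275.9864,103.1875 64.8177,78.6801" fill="none" stroke="#ff0000"/>
  <polyline points="119.1372,52.2722 145.1877,130.2625 152.4449,15.8295 74.3345,18.9439 45.0217,100.2863 193.0391,99.8272" fill="none" stroke="#ff0000"/>
  <polygon points="100.5460,18.9578 214.3692,18.9578 214.3692,38.3857 100.5460,38.3857" fill="none" stroke="#008000"/>
</svg>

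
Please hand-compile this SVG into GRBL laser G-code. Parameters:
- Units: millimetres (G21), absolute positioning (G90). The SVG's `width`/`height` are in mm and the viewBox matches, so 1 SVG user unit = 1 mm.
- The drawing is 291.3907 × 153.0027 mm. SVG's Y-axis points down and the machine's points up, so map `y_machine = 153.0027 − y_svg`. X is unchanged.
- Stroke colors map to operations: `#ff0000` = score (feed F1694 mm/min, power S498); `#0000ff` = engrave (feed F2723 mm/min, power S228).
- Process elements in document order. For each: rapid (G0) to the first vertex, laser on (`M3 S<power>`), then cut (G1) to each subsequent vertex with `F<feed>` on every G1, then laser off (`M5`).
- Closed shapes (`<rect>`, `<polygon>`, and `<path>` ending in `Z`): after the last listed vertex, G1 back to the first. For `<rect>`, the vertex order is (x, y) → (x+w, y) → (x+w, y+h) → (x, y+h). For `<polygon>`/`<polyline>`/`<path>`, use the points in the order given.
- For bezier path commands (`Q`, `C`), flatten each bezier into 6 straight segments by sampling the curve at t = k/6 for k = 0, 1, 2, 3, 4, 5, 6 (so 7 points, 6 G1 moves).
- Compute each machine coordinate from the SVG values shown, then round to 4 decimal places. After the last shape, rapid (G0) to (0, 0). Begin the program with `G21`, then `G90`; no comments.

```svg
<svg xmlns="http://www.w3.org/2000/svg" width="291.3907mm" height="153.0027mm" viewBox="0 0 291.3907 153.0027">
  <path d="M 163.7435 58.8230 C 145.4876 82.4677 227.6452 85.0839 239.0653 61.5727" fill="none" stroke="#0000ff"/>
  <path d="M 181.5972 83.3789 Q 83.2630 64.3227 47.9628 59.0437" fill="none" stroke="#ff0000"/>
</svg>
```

G21
G90
G0 X163.7435 Y94.1797
M3 S228
G1 X162.1910 Y84.1333 F2723
G1 X172.6198 Y77.7333 F2723
G1 X190.2759 Y75.1214 F2723
G1 X210.4050 Y76.4391 F2723
G1 X228.2528 Y81.8281 F2723
G1 X239.0653 Y91.4300 F2723
M5
G0 X181.5972 Y69.6238
M3 S498
G1 X150.5701 Y75.5932 F1694
G1 X123.0448 Y80.7971 F1694
G1 X99.0215 Y85.2357 F1694
G1 X78.5000 Y88.9089 F1694
G1 X61.4805 Y91.8166 F1694
G1 X47.9628 Y93.9590 F1694
M5
G0 X0.0000 Y0.0000

Since the viewBox matches the mm dimensions, user units are millimetres directly. The only transform is the Y-flip y_m = 153.0027 − y_svg.

Shape 1 is a cubic bezier drawn with `<path>`. Its stroke #0000ff means engrave at S228, F2723. After flipping Y the toolpath is (163.7435,94.1797) → (162.1910,84.1333) → (172.6198,77.7333) → (190.2759,75.1214) → (210.4050,76.4391) → (228.2528,81.8281) → (239.0653,91.4300).

Shape 2 is a quadratic bezier drawn with `<path>`. Its stroke #ff0000 means score at S498, F1694. After flipping Y the toolpath is (181.5972,69.6238) → (150.5701,75.5932) → (123.0448,80.7971) → (99.0215,85.2357) → (78.5000,88.9089) → (61.4805,91.8166) → (47.9628,93.9590).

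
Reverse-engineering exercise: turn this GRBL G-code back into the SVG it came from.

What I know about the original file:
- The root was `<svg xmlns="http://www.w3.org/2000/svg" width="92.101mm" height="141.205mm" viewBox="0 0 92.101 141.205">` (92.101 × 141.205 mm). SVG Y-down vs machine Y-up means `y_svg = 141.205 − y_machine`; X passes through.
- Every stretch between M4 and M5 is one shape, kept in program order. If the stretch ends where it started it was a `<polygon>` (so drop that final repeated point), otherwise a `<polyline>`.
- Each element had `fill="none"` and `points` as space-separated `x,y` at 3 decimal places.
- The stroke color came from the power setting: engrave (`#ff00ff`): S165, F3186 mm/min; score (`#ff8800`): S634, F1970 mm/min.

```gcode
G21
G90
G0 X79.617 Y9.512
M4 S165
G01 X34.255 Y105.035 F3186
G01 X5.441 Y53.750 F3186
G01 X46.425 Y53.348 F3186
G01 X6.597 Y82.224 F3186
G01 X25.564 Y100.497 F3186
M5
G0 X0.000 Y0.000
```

<svg xmlns="http://www.w3.org/2000/svg" width="92.101mm" height="141.205mm" viewBox="0 0 92.101 141.205">
  <polyline points="79.617,131.693 34.255,36.170 5.441,87.455 46.425,87.857 6.597,58.981 25.564,40.708" fill="none" stroke="#ff00ff"/>
</svg>

Each laser-on run becomes one SVG element. Flip Y back into SVG space with y_svg = 141.205 − y_machine. Every run uses S165, so all elements get stroke `#ff00ff` (engrave).

Run 1: The run is open, so emit a `<polyline>` with points (Y-flipped): 79.617,131.693 34.255,36.170 5.441,87.455 46.425,87.857 6.597,58.981 25.564,40.708.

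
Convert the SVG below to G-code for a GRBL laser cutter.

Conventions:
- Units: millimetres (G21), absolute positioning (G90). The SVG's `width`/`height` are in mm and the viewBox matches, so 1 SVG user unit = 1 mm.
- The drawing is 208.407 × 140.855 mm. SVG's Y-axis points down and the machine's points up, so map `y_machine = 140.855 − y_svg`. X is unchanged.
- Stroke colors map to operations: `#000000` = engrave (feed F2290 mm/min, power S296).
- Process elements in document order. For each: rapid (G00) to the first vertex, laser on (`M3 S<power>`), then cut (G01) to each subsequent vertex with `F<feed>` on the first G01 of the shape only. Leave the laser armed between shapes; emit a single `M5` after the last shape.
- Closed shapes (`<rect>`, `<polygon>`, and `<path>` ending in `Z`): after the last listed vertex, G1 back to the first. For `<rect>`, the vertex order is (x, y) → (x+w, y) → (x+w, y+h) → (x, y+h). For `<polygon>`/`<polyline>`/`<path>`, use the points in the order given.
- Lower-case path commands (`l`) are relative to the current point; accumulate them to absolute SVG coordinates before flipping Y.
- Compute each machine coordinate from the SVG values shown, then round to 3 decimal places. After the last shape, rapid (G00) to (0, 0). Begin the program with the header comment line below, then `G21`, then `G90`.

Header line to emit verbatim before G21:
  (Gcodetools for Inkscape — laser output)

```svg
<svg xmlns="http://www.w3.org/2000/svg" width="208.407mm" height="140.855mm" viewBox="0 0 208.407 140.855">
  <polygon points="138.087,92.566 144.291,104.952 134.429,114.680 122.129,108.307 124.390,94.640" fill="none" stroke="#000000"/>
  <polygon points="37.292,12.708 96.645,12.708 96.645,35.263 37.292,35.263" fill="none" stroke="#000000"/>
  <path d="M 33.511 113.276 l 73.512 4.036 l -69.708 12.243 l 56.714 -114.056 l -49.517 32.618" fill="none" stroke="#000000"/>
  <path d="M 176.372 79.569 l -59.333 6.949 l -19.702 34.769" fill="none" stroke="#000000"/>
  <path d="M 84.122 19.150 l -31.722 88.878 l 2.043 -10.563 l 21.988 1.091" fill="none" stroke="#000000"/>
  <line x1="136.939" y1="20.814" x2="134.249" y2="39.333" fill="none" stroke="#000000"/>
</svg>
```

(Gcodetools for Inkscape — laser output)
G21
G90
G00 X138.087 Y48.289
M3 S296
G01 X144.291 Y35.903 F2290
G01 X134.429 Y26.175
G01 X122.129 Y32.548
G01 X124.390 Y46.215
G01 X138.087 Y48.289
G00 X37.292 Y128.147
M3 S296
G01 X96.645 Y128.147 F2290
G01 X96.645 Y105.592
G01 X37.292 Y105.592
G01 X37.292 Y128.147
G00 X33.511 Y27.579
M3 S296
G01 X107.023 Y23.543 F2290
G01 X37.315 Y11.300
G01 X94.029 Y125.356
G01 X44.512 Y92.738
G00 X176.372 Y61.286
M3 S296
G01 X117.039 Y54.337 F2290
G01 X97.337 Y19.568
G00 X84.122 Y121.705
M3 S296
G01 X52.400 Y32.827 F2290
G01 X54.443 Y43.390
G01 X76.431 Y42.299
G00 X136.939 Y120.041
M3 S296
G01 X134.249 Y101.522 F2290
M5
G00 X0.000 Y0.000

viewBox `0 0 208.407 140.855` with mm width/height → 1 unit = 1 mm. Flip: y_m = 140.855 − y_svg.

**Shape 1** — `<polygon>` regular polygon, stroke `#000000` → engrave (S296, F2290). Machine vertices: (138.087,48.289) → (144.291,35.903) → (134.429,26.175) → (122.129,32.548) → (124.390,46.215) → (138.087,48.289). Closed: final G1 returns to the first vertex.

**Shape 2** — `<polygon>` rectangle, stroke `#000000` → engrave (S296, F2290). Machine vertices: (37.292,128.147) → (96.645,128.147) → (96.645,105.592) → (37.292,105.592) → (37.292,128.147). Closed: final G1 returns to the first vertex.

**Shape 3** — `<path>` open polyline, stroke `#000000` → engrave (S296, F2290). Machine vertices: (33.511,27.579) → (107.023,23.543) → (37.315,11.300) → (94.029,125.356) → (44.512,92.738). Open path.

**Shape 4** — `<path>` open polyline, stroke `#000000` → engrave (S296, F2290). Machine vertices: (176.372,61.286) → (117.039,54.337) → (97.337,19.568). Open path.

**Shape 5** — `<path>` open polyline, stroke `#000000` → engrave (S296, F2290). Machine vertices: (84.122,121.705) → (52.400,32.827) → (54.443,43.390) → (76.431,42.299). Open path.

**Shape 6** — `<line>` line segment, stroke `#000000` → engrave (S296, F2290). Machine vertices: (136.939,120.041) → (134.249,101.522). Open path.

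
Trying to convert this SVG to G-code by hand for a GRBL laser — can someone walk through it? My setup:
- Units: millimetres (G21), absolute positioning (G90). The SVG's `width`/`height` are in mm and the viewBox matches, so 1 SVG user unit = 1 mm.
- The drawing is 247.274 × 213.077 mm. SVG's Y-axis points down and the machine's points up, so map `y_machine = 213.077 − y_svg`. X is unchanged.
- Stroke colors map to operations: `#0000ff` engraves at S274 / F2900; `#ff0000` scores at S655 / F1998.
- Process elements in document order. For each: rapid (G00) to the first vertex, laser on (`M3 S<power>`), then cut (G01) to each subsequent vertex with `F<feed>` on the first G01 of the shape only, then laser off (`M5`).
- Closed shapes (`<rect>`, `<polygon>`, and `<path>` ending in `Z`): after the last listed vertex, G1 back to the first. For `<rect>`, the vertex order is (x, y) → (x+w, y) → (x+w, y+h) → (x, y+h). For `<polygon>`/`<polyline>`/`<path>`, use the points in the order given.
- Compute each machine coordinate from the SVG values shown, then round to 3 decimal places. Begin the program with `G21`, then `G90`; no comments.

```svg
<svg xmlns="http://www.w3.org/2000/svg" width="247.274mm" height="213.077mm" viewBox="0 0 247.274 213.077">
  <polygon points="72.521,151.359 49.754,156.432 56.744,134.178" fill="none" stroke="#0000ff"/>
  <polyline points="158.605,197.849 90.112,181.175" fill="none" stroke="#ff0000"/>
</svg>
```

G21
G90
G00 X72.521 Y61.718
M3 S274
G01 X49.754 Y56.645 F2900
G01 X56.744 Y78.899
G01 X72.521 Y61.718
M5
G00 X158.605 Y15.228
M3 S655
G01 X90.112 Y31.902 F1998
M5

1 u = 1 mm; y_m = 213.077 − y.

[1] `<polygon>` regular polygon, #0000ff→engrave S274 F2900: (72.521,61.718) → (49.754,56.645) → (56.744,78.899) → (72.521,61.718) (closed)

[2] `<polyline>` line segment, #ff0000→score S655 F1998: (158.605,15.228) → (90.112,31.902)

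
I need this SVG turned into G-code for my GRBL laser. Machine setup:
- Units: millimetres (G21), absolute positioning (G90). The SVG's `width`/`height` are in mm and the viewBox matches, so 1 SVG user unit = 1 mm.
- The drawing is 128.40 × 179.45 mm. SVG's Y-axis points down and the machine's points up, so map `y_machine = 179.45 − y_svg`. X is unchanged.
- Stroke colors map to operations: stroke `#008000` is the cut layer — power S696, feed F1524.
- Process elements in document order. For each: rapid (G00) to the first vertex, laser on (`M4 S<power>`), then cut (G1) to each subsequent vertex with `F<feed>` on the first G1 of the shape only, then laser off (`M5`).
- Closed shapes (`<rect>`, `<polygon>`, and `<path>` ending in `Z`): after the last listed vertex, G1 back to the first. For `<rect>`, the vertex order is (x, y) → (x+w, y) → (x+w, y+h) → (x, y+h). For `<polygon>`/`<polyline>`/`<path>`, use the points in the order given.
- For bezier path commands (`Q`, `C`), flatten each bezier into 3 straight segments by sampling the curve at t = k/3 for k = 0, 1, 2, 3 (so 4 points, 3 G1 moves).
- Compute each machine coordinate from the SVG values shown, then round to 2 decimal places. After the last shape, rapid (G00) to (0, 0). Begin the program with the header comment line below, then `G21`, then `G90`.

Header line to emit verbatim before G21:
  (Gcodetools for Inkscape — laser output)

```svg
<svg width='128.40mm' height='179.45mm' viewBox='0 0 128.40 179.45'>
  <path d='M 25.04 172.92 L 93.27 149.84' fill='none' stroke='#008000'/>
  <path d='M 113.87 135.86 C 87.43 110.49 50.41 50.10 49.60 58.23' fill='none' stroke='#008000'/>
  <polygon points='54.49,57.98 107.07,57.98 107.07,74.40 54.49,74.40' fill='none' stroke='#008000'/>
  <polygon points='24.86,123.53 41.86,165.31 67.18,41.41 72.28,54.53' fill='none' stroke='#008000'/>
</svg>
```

(Gcodetools for Inkscape — laser output)
G21
G90
G00 X25.04 Y6.53
M4 S696
G1 X93.27 Y29.61 F1524
M5
G00 X113.87 Y43.59
M4 S696
G1 X85.64 Y76.80 F1524
G1 X60.75 Y110.34
G1 X49.60 Y121.22
M5
G00 X54.49 Y121.47
M4 S696
G1 X107.07 Y121.47 F1524
G1 X107.07 Y105.05
G1 X54.49 Y105.05
G1 X54.49 Y121.47
M5
G00 X24.86 Y55.92
M4 S696
G1 X41.86 Y14.14 F1524
G1 X67.18 Y138.04
G1 X72.28 Y124.92
G1 X24.86 Y55.92
M5
G00 X0.00 Y0.00

Since the viewBox matches the mm dimensions, user units are millimetres directly. The only transform is the Y-flip y_m = 179.45 − y_svg.

Shape 1 is a line segment drawn with `<path>`. Its stroke #008000 means cut at S696, F1524. After flipping Y the toolpath is (25.04,6.53) → (93.27,29.61).

Shape 2 is a cubic bezier drawn with `<path>`. Its stroke #008000 means cut at S696, F1524. After flipping Y the toolpath is (113.87,43.59) → (85.64,76.80) → (60.75,110.34) → (49.60,121.22).

Shape 3 is a rectangle drawn with `<polygon>`. Its stroke #008000 means cut at S696, F1524. After flipping Y the toolpath is (54.49,121.47) → (107.07,121.47) → (107.07,105.05) → (54.49,105.05) → (54.49,121.47), returning to the start.

Shape 4 is a closed polygon drawn with `<polygon>`. Its stroke #008000 means cut at S696, F1524. After flipping Y the toolpath is (24.86,55.92) → (41.86,14.14) → (67.18,138.04) → (72.28,124.92) → (24.86,55.92), returning to the start.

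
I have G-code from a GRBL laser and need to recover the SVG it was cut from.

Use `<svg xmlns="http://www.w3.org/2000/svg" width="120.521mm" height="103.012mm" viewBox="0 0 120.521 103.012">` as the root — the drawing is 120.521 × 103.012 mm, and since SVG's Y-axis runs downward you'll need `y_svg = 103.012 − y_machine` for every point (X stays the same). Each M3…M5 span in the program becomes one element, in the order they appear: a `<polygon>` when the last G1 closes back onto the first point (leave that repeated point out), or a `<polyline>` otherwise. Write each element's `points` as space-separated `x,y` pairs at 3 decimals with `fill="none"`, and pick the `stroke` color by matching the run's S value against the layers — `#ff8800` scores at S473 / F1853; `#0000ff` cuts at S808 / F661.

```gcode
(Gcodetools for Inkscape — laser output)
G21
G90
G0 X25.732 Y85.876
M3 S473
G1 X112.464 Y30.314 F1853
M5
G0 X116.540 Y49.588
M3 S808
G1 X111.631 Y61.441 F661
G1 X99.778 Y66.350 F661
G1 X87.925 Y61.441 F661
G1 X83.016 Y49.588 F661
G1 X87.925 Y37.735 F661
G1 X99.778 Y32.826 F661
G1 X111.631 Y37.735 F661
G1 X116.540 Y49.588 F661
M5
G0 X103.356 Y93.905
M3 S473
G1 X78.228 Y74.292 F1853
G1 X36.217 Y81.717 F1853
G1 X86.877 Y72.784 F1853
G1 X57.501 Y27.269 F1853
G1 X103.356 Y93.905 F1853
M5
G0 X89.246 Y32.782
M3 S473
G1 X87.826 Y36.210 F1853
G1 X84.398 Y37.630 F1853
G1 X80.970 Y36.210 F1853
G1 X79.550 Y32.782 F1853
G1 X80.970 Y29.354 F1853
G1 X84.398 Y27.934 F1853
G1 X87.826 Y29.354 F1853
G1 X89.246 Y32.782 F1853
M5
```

<svg xmlns="http://www.w3.org/2000/svg" width="120.521mm" height="103.012mm" viewBox="0 0 120.521 103.012">
  <polyline points="25.732,17.136 112.464,72.698" fill="none" stroke="#ff8800"/>
  <polygon points="116.540,53.424 111.631,41.571 99.778,36.662 87.925,41.571 83.016,53.424 87.925,65.277 99.778,70.186 111.631,65.277" fill="none" stroke="#0000ff"/>
  <polygon points="103.356,9.107 78.228,28.720 36.217,21.295 86.877,30.228 57.501,75.743" fill="none" stroke="#ff8800"/>
  <polygon points="89.246,70.230 87.826,66.802 84.398,65.382 80.970,66.802 79.550,70.230 80.970,73.658 84.398,75.078 87.826,73.658" fill="none" stroke="#ff8800"/>
</svg>

Machine Y-up, SVG Y-down with viewBox height 103.012, so y_svg = 103.012 − y_machine; X carries over.

Run 1: the run's S473 means `#ff8800` (score). The run is open, so emit a `<polyline>` with points (Y-flipped): 25.732,17.136 112.464,72.698.

Run 2: the run's S808 means `#0000ff` (cut). The run returns to its start, so emit a `<polygon>` with points (Y-flipped): 116.540,53.424 111.631,41.571 99.778,36.662 87.925,41.571 83.016,53.424 87.925,65.277 99.778,70.186 111.631,65.277.

Run 3: the run's S473 means `#ff8800` (score). The run returns to its start, so emit a `<polygon>` with points (Y-flipped): 103.356,9.107 78.228,28.720 36.217,21.295 86.877,30.228 57.501,75.743.

Run 4: S473 ⇒ score layer `#ff8800`. The run returns to its start, so emit a `<polygon>` with points (Y-flipped): 89.246,70.230 87.826,66.802 84.398,65.382 80.970,66.802 79.550,70.230 80.970,73.658 84.398,75.078 87.826,73.658.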